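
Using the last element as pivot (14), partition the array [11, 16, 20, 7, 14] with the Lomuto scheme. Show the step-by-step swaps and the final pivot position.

Lomuto partition with pivot = 14:

Initial array: [11, 16, 20, 7, 14]

arr[0]=11 <= 14: swap with position 0, array becomes [11, 16, 20, 7, 14]
arr[1]=16 > 14: no swap
arr[2]=20 > 14: no swap
arr[3]=7 <= 14: swap with position 1, array becomes [11, 7, 20, 16, 14]

Place pivot at position 2: [11, 7, 14, 16, 20]
Pivot position: 2

After partitioning with pivot 14, the array becomes [11, 7, 14, 16, 20]. The pivot is placed at index 2. All elements to the left of the pivot are <= 14, and all elements to the right are > 14.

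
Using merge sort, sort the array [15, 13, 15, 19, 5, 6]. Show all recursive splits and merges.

Merge sort trace:

Split: [15, 13, 15, 19, 5, 6] -> [15, 13, 15] and [19, 5, 6]
  Split: [15, 13, 15] -> [15] and [13, 15]
    Split: [13, 15] -> [13] and [15]
    Merge: [13] + [15] -> [13, 15]
  Merge: [15] + [13, 15] -> [13, 15, 15]
  Split: [19, 5, 6] -> [19] and [5, 6]
    Split: [5, 6] -> [5] and [6]
    Merge: [5] + [6] -> [5, 6]
  Merge: [19] + [5, 6] -> [5, 6, 19]
Merge: [13, 15, 15] + [5, 6, 19] -> [5, 6, 13, 15, 15, 19]

Final sorted array: [5, 6, 13, 15, 15, 19]

The merge sort proceeds by recursively splitting the array and merging sorted halves.
After all merges, the sorted array is [5, 6, 13, 15, 15, 19].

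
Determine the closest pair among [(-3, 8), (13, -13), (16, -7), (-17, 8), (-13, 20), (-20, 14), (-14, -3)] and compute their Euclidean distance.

Computing all pairwise distances among 7 points:

d((-3, 8), (13, -13)) = 26.4008
d((-3, 8), (16, -7)) = 24.2074
d((-3, 8), (-17, 8)) = 14.0
d((-3, 8), (-13, 20)) = 15.6205
d((-3, 8), (-20, 14)) = 18.0278
d((-3, 8), (-14, -3)) = 15.5563
d((13, -13), (16, -7)) = 6.7082 <-- minimum
d((13, -13), (-17, 8)) = 36.6197
d((13, -13), (-13, 20)) = 42.0119
d((13, -13), (-20, 14)) = 42.638
d((13, -13), (-14, -3)) = 28.7924
d((16, -7), (-17, 8)) = 36.2491
d((16, -7), (-13, 20)) = 39.6232
d((16, -7), (-20, 14)) = 41.6773
d((16, -7), (-14, -3)) = 30.2655
d((-17, 8), (-13, 20)) = 12.6491
d((-17, 8), (-20, 14)) = 6.7082 <-- minimum
d((-17, 8), (-14, -3)) = 11.4018
d((-13, 20), (-20, 14)) = 9.2195
d((-13, 20), (-14, -3)) = 23.0217
d((-20, 14), (-14, -3)) = 18.0278

Minimum distance: 6.7082 (tie among 2 pairs: (13, -13) and (16, -7); (-17, 8) and (-20, 14))

The minimum Euclidean distance is 6.7082. There is a tie: 2 pairs achieve this minimum — (13, -13) and (16, -7); (-17, 8) and (-20, 14). Any of these is a valid closest pair. For 7 points, brute-force pairwise comparison is shown above. For large n, the divide-and-conquer algorithm (sort by x, recurse on halves, check the dividing strip) achieves O(n log n).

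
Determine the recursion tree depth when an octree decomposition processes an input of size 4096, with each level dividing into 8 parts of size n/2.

For divide and conquer with division factor 2:

Problem sizes at each level:
Level 0: 4096
Level 1: 2048
Level 2: 1024
Level 3: 512
Level 4: 256
Level 5: 128
Level 6: 64
Level 7: 32
Level 8: 16
Level 9: 8
Level 10: 4
Level 11: 2
Level 12: 1

The root is level 0 and the size-1 base case is level 12 (the tree spans levels 0 through 12, i.e. 13 levels counting the root), so the depth is the number of divisions: log_2(4096) = 12

The recursion tree depth is log_2(4096) = 12. At each level, the problem size is divided by 2, so it takes 12 divisions to reduce to a base case of size 1. The algorithm makes 8 recursive calls at each level.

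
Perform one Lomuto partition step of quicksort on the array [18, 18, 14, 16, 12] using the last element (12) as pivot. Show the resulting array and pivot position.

Lomuto partition with pivot = 12:

Initial array: [18, 18, 14, 16, 12]

arr[0]=18 > 12: no swap
arr[1]=18 > 12: no swap
arr[2]=14 > 12: no swap
arr[3]=16 > 12: no swap

Place pivot at position 0: [12, 18, 14, 16, 18]
Pivot position: 0

After partitioning with pivot 12, the array becomes [12, 18, 14, 16, 18]. The pivot is placed at index 0. All elements to the left of the pivot are <= 12, and all elements to the right are > 12.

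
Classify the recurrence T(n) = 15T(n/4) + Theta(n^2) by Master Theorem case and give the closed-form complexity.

Master Theorem for T(n) = 15T(n/4) + O(n^2):

a = 15, b = 4, c = 2
log_b(a) = log_4(15) = 1.9534

Case 3: c = 2 > log_4(15) = 1.9534
T(n) = O(n^2) = O(n^2)

For T(n) = 15T(n/4) + O(n^2): log_4(15) = 1.9534. This is Case 3 of the Master Theorem (c > log_b(a), work dominated by root), giving O(n^2).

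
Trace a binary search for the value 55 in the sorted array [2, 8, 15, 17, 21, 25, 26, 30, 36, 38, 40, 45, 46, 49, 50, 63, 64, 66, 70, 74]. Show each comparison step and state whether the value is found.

Binary search for 55 in [2, 8, 15, 17, 21, 25, 26, 30, 36, 38, 40, 45, 46, 49, 50, 63, 64, 66, 70, 74]:

lo=0, hi=19, mid=9, arr[mid]=38 -> 38 < 55, search right half
lo=10, hi=19, mid=14, arr[mid]=50 -> 50 < 55, search right half
lo=15, hi=19, mid=17, arr[mid]=66 -> 66 > 55, search left half
lo=15, hi=16, mid=15, arr[mid]=63 -> 63 > 55, search left half
lo=15 > hi=14, target 55 not found

Binary search determines that 55 is not in the array after 4 comparisons. The search space was exhausted without finding the target.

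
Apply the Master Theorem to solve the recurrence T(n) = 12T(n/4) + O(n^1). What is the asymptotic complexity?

Master Theorem for T(n) = 12T(n/4) + O(n^1):

a = 12, b = 4, c = 1
log_b(a) = log_4(12) = 1.7925

Case 1: c = 1 < log_4(12) = 1.7925
T(n) = O(n^(log_4 12))

For T(n) = 12T(n/4) + O(n^1): log_4(12) = 1.7925. This is Case 1 of the Master Theorem (c < log_b(a), work dominated by leaves), giving O(n^(log_4 12)).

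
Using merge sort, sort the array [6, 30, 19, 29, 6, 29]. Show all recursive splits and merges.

Merge sort trace:

Split: [6, 30, 19, 29, 6, 29] -> [6, 30, 19] and [29, 6, 29]
  Split: [6, 30, 19] -> [6] and [30, 19]
    Split: [30, 19] -> [30] and [19]
    Merge: [30] + [19] -> [19, 30]
  Merge: [6] + [19, 30] -> [6, 19, 30]
  Split: [29, 6, 29] -> [29] and [6, 29]
    Split: [6, 29] -> [6] and [29]
    Merge: [6] + [29] -> [6, 29]
  Merge: [29] + [6, 29] -> [6, 29, 29]
Merge: [6, 19, 30] + [6, 29, 29] -> [6, 6, 19, 29, 29, 30]

Final sorted array: [6, 6, 19, 29, 29, 30]

The merge sort proceeds by recursively splitting the array and merging sorted halves.
After all merges, the sorted array is [6, 6, 19, 29, 29, 30].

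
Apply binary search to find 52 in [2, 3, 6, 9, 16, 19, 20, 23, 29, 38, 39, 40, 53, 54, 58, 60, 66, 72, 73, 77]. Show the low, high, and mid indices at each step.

Binary search for 52 in [2, 3, 6, 9, 16, 19, 20, 23, 29, 38, 39, 40, 53, 54, 58, 60, 66, 72, 73, 77]:

lo=0, hi=19, mid=9, arr[mid]=38 -> 38 < 52, search right half
lo=10, hi=19, mid=14, arr[mid]=58 -> 58 > 52, search left half
lo=10, hi=13, mid=11, arr[mid]=40 -> 40 < 52, search right half
lo=12, hi=13, mid=12, arr[mid]=53 -> 53 > 52, search left half
lo=12 > hi=11, target 52 not found

Binary search determines that 52 is not in the array after 4 comparisons. The search space was exhausted without finding the target.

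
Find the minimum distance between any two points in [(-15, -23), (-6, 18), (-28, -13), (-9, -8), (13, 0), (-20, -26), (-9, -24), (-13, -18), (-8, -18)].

Computing all pairwise distances among 9 points:

d((-15, -23), (-6, 18)) = 41.9762
d((-15, -23), (-28, -13)) = 16.4012
d((-15, -23), (-9, -8)) = 16.1555
d((-15, -23), (13, 0)) = 36.2353
d((-15, -23), (-20, -26)) = 5.831
d((-15, -23), (-9, -24)) = 6.0828
d((-15, -23), (-13, -18)) = 5.3852
d((-15, -23), (-8, -18)) = 8.6023
d((-6, 18), (-28, -13)) = 38.0132
d((-6, 18), (-9, -8)) = 26.1725
d((-6, 18), (13, 0)) = 26.1725
d((-6, 18), (-20, -26)) = 46.1736
d((-6, 18), (-9, -24)) = 42.107
d((-6, 18), (-13, -18)) = 36.6742
d((-6, 18), (-8, -18)) = 36.0555
d((-28, -13), (-9, -8)) = 19.6469
d((-28, -13), (13, 0)) = 43.0116
d((-28, -13), (-20, -26)) = 15.2643
d((-28, -13), (-9, -24)) = 21.9545
d((-28, -13), (-13, -18)) = 15.8114
d((-28, -13), (-8, -18)) = 20.6155
d((-9, -8), (13, 0)) = 23.4094
d((-9, -8), (-20, -26)) = 21.095
d((-9, -8), (-9, -24)) = 16.0
d((-9, -8), (-13, -18)) = 10.7703
d((-9, -8), (-8, -18)) = 10.0499
d((13, 0), (-20, -26)) = 42.0119
d((13, 0), (-9, -24)) = 32.5576
d((13, 0), (-13, -18)) = 31.6228
d((13, 0), (-8, -18)) = 27.6586
d((-20, -26), (-9, -24)) = 11.1803
d((-20, -26), (-13, -18)) = 10.6301
d((-20, -26), (-8, -18)) = 14.4222
d((-9, -24), (-13, -18)) = 7.2111
d((-9, -24), (-8, -18)) = 6.0828
d((-13, -18), (-8, -18)) = 5.0 <-- minimum

Closest pair: (-13, -18) and (-8, -18) with distance 5.0

The closest pair is (-13, -18) and (-8, -18) with Euclidean distance 5.0. For 9 points, brute-force pairwise comparison is shown above. For large n, the divide-and-conquer algorithm (sort by x, recurse on halves, check the dividing strip) achieves O(n log n).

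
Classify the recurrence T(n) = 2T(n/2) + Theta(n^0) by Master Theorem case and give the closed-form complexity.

Master Theorem for T(n) = 2T(n/2) + O(n^0):

a = 2, b = 2, c = 0
log_b(a) = log_2(2) = 1.0000

Case 1: c = 0 < log_2(2) = 1.0000
T(n) = O(n^(log_2 2)) = O(n)

For T(n) = 2T(n/2) + O(n^0): log_2(2) = 1.0000. This is Case 1 of the Master Theorem (c < log_b(a), work dominated by leaves), giving O(n).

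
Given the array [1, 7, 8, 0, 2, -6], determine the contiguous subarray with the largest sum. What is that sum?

Using Kadane's algorithm on [1, 7, 8, 0, 2, -6]:

Scanning through the array:
Position 1 (value 7): max_ending_here = 8, max_so_far = 8
Position 2 (value 8): max_ending_here = 16, max_so_far = 16
Position 3 (value 0): max_ending_here = 16, max_so_far = 16
Position 4 (value 2): max_ending_here = 18, max_so_far = 18
Position 5 (value -6): max_ending_here = 12, max_so_far = 18

Maximum subarray: [1, 7, 8, 0, 2]
Maximum sum: 18

The maximum subarray is [1, 7, 8, 0, 2] with sum 18. This subarray runs from index 0 to index 4.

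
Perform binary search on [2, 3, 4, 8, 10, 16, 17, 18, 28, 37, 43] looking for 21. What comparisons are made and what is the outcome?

Binary search for 21 in [2, 3, 4, 8, 10, 16, 17, 18, 28, 37, 43]:

lo=0, hi=10, mid=5, arr[mid]=16 -> 16 < 21, search right half
lo=6, hi=10, mid=8, arr[mid]=28 -> 28 > 21, search left half
lo=6, hi=7, mid=6, arr[mid]=17 -> 17 < 21, search right half
lo=7, hi=7, mid=7, arr[mid]=18 -> 18 < 21, search right half
lo=8 > hi=7, target 21 not found

Binary search determines that 21 is not in the array after 4 comparisons. The search space was exhausted without finding the target.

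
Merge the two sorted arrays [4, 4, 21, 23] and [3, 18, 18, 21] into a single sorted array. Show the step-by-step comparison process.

Merging process:

Compare 4 vs 3: take 3 from right. Merged: [3]
Compare 4 vs 18: take 4 from left. Merged: [3, 4]
Compare 4 vs 18: take 4 from left. Merged: [3, 4, 4]
Compare 21 vs 18: take 18 from right. Merged: [3, 4, 4, 18]
Compare 21 vs 18: take 18 from right. Merged: [3, 4, 4, 18, 18]
Compare 21 vs 21: take 21 from left. Merged: [3, 4, 4, 18, 18, 21]
Compare 23 vs 21: take 21 from right. Merged: [3, 4, 4, 18, 18, 21, 21]
Append remaining from left: [23]. Merged: [3, 4, 4, 18, 18, 21, 21, 23]

Final merged array: [3, 4, 4, 18, 18, 21, 21, 23]
Total comparisons: 7

The merged array is [3, 4, 4, 18, 18, 21, 21, 23], requiring 7 comparisons. The merge step runs in O(n) time where n is the total number of elements.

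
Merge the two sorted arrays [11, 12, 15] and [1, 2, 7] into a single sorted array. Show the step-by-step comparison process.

Merging process:

Compare 11 vs 1: take 1 from right. Merged: [1]
Compare 11 vs 2: take 2 from right. Merged: [1, 2]
Compare 11 vs 7: take 7 from right. Merged: [1, 2, 7]
Append remaining from left: [11, 12, 15]. Merged: [1, 2, 7, 11, 12, 15]

Final merged array: [1, 2, 7, 11, 12, 15]
Total comparisons: 3

The merged array is [1, 2, 7, 11, 12, 15], requiring 3 comparisons. The merge step runs in O(n) time where n is the total number of elements.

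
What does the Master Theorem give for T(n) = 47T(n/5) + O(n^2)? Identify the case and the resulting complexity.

Master Theorem for T(n) = 47T(n/5) + O(n^2):

a = 47, b = 5, c = 2
log_b(a) = log_5(47) = 2.3922

Case 1: c = 2 < log_5(47) = 2.3922
T(n) = O(n^(log_5 47))

For T(n) = 47T(n/5) + O(n^2): log_5(47) = 2.3922. This is Case 1 of the Master Theorem (c < log_b(a), work dominated by leaves), giving O(n^(log_5 47)).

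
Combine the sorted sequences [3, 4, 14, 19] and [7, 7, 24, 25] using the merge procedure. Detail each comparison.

Merging process:

Compare 3 vs 7: take 3 from left. Merged: [3]
Compare 4 vs 7: take 4 from left. Merged: [3, 4]
Compare 14 vs 7: take 7 from right. Merged: [3, 4, 7]
Compare 14 vs 7: take 7 from right. Merged: [3, 4, 7, 7]
Compare 14 vs 24: take 14 from left. Merged: [3, 4, 7, 7, 14]
Compare 19 vs 24: take 19 from left. Merged: [3, 4, 7, 7, 14, 19]
Append remaining from right: [24, 25]. Merged: [3, 4, 7, 7, 14, 19, 24, 25]

Final merged array: [3, 4, 7, 7, 14, 19, 24, 25]
Total comparisons: 6

The merged array is [3, 4, 7, 7, 14, 19, 24, 25], requiring 6 comparisons. The merge step runs in O(n) time where n is the total number of elements.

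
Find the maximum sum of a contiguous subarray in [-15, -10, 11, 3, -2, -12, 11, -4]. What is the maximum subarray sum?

Using Kadane's algorithm on [-15, -10, 11, 3, -2, -12, 11, -4]:

Scanning through the array:
Position 1 (value -10): max_ending_here = -10, max_so_far = -10
Position 2 (value 11): max_ending_here = 11, max_so_far = 11
Position 3 (value 3): max_ending_here = 14, max_so_far = 14
Position 4 (value -2): max_ending_here = 12, max_so_far = 14
Position 5 (value -12): max_ending_here = 0, max_so_far = 14
Position 6 (value 11): max_ending_here = 11, max_so_far = 14
Position 7 (value -4): max_ending_here = 7, max_so_far = 14

Maximum subarray: [11, 3]
Maximum sum: 14

The maximum subarray is [11, 3] with sum 14. This subarray runs from index 2 to index 3.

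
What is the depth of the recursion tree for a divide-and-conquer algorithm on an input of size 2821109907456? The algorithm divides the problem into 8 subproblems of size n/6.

For divide and conquer with division factor 6:

Problem sizes at each level:
Level 0: 2821109907456
Level 1: 470184984576
Level 2: 78364164096
Level 3: 13060694016
Level 4: 2176782336
Level 5: 362797056
Level 6: 60466176
Level 7: 10077696
Level 8: 1679616
Level 9: 279936
Level 10: 46656
Level 11: 7776
Level 12: 1296
Level 13: 216
Level 14: 36
Level 15: 6
Level 16: 1

The root is level 0 and the size-1 base case is level 16 (the tree spans levels 0 through 16, i.e. 17 levels counting the root), so the depth is the number of divisions: log_6(2821109907456) = 16

The recursion tree depth is log_6(2821109907456) = 16. At each level, the problem size is divided by 6, so it takes 16 divisions to reduce to a base case of size 1. The algorithm makes 8 recursive calls at each level.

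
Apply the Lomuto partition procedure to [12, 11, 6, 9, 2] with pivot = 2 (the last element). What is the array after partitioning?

Lomuto partition with pivot = 2:

Initial array: [12, 11, 6, 9, 2]

arr[0]=12 > 2: no swap
arr[1]=11 > 2: no swap
arr[2]=6 > 2: no swap
arr[3]=9 > 2: no swap

Place pivot at position 0: [2, 11, 6, 9, 12]
Pivot position: 0

After partitioning with pivot 2, the array becomes [2, 11, 6, 9, 12]. The pivot is placed at index 0. All elements to the left of the pivot are <= 2, and all elements to the right are > 2.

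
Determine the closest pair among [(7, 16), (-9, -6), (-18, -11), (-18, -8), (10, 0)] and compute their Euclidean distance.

Computing all pairwise distances among 5 points:

d((7, 16), (-9, -6)) = 27.2029
d((7, 16), (-18, -11)) = 36.7967
d((7, 16), (-18, -8)) = 34.6554
d((7, 16), (10, 0)) = 16.2788
d((-9, -6), (-18, -11)) = 10.2956
d((-9, -6), (-18, -8)) = 9.2195
d((-9, -6), (10, 0)) = 19.9249
d((-18, -11), (-18, -8)) = 3.0 <-- minimum
d((-18, -11), (10, 0)) = 30.0832
d((-18, -8), (10, 0)) = 29.1204

Closest pair: (-18, -11) and (-18, -8) with distance 3.0

The closest pair is (-18, -11) and (-18, -8) with Euclidean distance 3.0. For 5 points, brute-force pairwise comparison is shown above. For large n, the divide-and-conquer algorithm (sort by x, recurse on halves, check the dividing strip) achieves O(n log n).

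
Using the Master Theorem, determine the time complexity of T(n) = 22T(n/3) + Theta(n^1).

Master Theorem for T(n) = 22T(n/3) + O(n^1):

a = 22, b = 3, c = 1
log_b(a) = log_3(22) = 2.8136

Case 1: c = 1 < log_3(22) = 2.8136
T(n) = O(n^(log_3 22))

For T(n) = 22T(n/3) + O(n^1): log_3(22) = 2.8136. This is Case 1 of the Master Theorem (c < log_b(a), work dominated by leaves), giving O(n^(log_3 22)).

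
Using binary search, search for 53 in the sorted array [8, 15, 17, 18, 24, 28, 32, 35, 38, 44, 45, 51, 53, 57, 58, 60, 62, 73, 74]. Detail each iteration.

Binary search for 53 in [8, 15, 17, 18, 24, 28, 32, 35, 38, 44, 45, 51, 53, 57, 58, 60, 62, 73, 74]:

lo=0, hi=18, mid=9, arr[mid]=44 -> 44 < 53, search right half
lo=10, hi=18, mid=14, arr[mid]=58 -> 58 > 53, search left half
lo=10, hi=13, mid=11, arr[mid]=51 -> 51 < 53, search right half
lo=12, hi=13, mid=12, arr[mid]=53 -> Found target at index 12!

Binary search finds 53 at index 12 after 4 comparisons. The search repeatedly halves the search space by comparing with the middle element.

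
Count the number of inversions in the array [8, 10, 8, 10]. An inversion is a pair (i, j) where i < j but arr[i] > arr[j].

Finding inversions in [8, 10, 8, 10]:

(1, 2): arr[1]=10 > arr[2]=8

Total inversions: 1

The array has 1 inversion(s): (1,2). Each pair (i,j) satisfies i < j and arr[i] > arr[j].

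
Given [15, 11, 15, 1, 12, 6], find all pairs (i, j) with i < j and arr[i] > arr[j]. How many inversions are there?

Finding inversions in [15, 11, 15, 1, 12, 6]:

(0, 1): arr[0]=15 > arr[1]=11
(0, 3): arr[0]=15 > arr[3]=1
(0, 4): arr[0]=15 > arr[4]=12
(0, 5): arr[0]=15 > arr[5]=6
(1, 3): arr[1]=11 > arr[3]=1
(1, 5): arr[1]=11 > arr[5]=6
(2, 3): arr[2]=15 > arr[3]=1
(2, 4): arr[2]=15 > arr[4]=12
(2, 5): arr[2]=15 > arr[5]=6
(4, 5): arr[4]=12 > arr[5]=6

Total inversions: 10

The array has 10 inversion(s): (0,1), (0,3), (0,4), (0,5), (1,3), (1,5), (2,3), (2,4), (2,5), (4,5). Each pair (i,j) satisfies i < j and arr[i] > arr[j].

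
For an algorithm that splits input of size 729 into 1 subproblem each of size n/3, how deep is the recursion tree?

For divide and conquer with division factor 3:

Problem sizes at each level:
Level 0: 729
Level 1: 243
Level 2: 81
Level 3: 27
Level 4: 9
Level 5: 3
Level 6: 1

The root is level 0 and the size-1 base case is level 6 (the tree spans levels 0 through 6, i.e. 7 levels counting the root), so the depth is the number of divisions: log_3(729) = 6

The recursion tree depth is log_3(729) = 6. At each level, the problem size is divided by 3, so it takes 6 divisions to reduce to a base case of size 1. The algorithm makes 1 recursive call at each level.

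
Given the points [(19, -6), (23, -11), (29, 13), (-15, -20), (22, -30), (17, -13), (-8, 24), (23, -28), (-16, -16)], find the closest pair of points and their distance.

Computing all pairwise distances among 9 points:

d((19, -6), (23, -11)) = 6.4031
d((19, -6), (29, 13)) = 21.4709
d((19, -6), (-15, -20)) = 36.7696
d((19, -6), (22, -30)) = 24.1868
d((19, -6), (17, -13)) = 7.2801
d((19, -6), (-8, 24)) = 40.3609
d((19, -6), (23, -28)) = 22.3607
d((19, -6), (-16, -16)) = 36.4005
d((23, -11), (29, 13)) = 24.7386
d((23, -11), (-15, -20)) = 39.0512
d((23, -11), (22, -30)) = 19.0263
d((23, -11), (17, -13)) = 6.3246
d((23, -11), (-8, 24)) = 46.7547
d((23, -11), (23, -28)) = 17.0
d((23, -11), (-16, -16)) = 39.3192
d((29, 13), (-15, -20)) = 55.0
d((29, 13), (22, -30)) = 43.566
d((29, 13), (17, -13)) = 28.6356
d((29, 13), (-8, 24)) = 38.6005
d((29, 13), (23, -28)) = 41.4367
d((29, 13), (-16, -16)) = 53.535
d((-15, -20), (22, -30)) = 38.3275
d((-15, -20), (17, -13)) = 32.7567
d((-15, -20), (-8, 24)) = 44.5533
d((-15, -20), (23, -28)) = 38.833
d((-15, -20), (-16, -16)) = 4.1231
d((22, -30), (17, -13)) = 17.72
d((22, -30), (-8, 24)) = 61.7738
d((22, -30), (23, -28)) = 2.2361 <-- minimum
d((22, -30), (-16, -16)) = 40.4969
d((17, -13), (-8, 24)) = 44.6542
d((17, -13), (23, -28)) = 16.1555
d((17, -13), (-16, -16)) = 33.1361
d((-8, 24), (23, -28)) = 60.5392
d((-8, 24), (-16, -16)) = 40.7922
d((23, -28), (-16, -16)) = 40.8044

Closest pair: (22, -30) and (23, -28) with distance 2.2361

The closest pair is (22, -30) and (23, -28) with Euclidean distance 2.2361. For 9 points, brute-force pairwise comparison is shown above. For large n, the divide-and-conquer algorithm (sort by x, recurse on halves, check the dividing strip) achieves O(n log n).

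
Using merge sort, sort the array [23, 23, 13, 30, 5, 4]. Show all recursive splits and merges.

Merge sort trace:

Split: [23, 23, 13, 30, 5, 4] -> [23, 23, 13] and [30, 5, 4]
  Split: [23, 23, 13] -> [23] and [23, 13]
    Split: [23, 13] -> [23] and [13]
    Merge: [23] + [13] -> [13, 23]
  Merge: [23] + [13, 23] -> [13, 23, 23]
  Split: [30, 5, 4] -> [30] and [5, 4]
    Split: [5, 4] -> [5] and [4]
    Merge: [5] + [4] -> [4, 5]
  Merge: [30] + [4, 5] -> [4, 5, 30]
Merge: [13, 23, 23] + [4, 5, 30] -> [4, 5, 13, 23, 23, 30]

Final sorted array: [4, 5, 13, 23, 23, 30]

The merge sort proceeds by recursively splitting the array and merging sorted halves.
After all merges, the sorted array is [4, 5, 13, 23, 23, 30].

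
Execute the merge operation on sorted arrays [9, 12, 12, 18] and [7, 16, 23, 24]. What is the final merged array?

Merging process:

Compare 9 vs 7: take 7 from right. Merged: [7]
Compare 9 vs 16: take 9 from left. Merged: [7, 9]
Compare 12 vs 16: take 12 from left. Merged: [7, 9, 12]
Compare 12 vs 16: take 12 from left. Merged: [7, 9, 12, 12]
Compare 18 vs 16: take 16 from right. Merged: [7, 9, 12, 12, 16]
Compare 18 vs 23: take 18 from left. Merged: [7, 9, 12, 12, 16, 18]
Append remaining from right: [23, 24]. Merged: [7, 9, 12, 12, 16, 18, 23, 24]

Final merged array: [7, 9, 12, 12, 16, 18, 23, 24]
Total comparisons: 6

The merged array is [7, 9, 12, 12, 16, 18, 23, 24], requiring 6 comparisons. The merge step runs in O(n) time where n is the total number of elements.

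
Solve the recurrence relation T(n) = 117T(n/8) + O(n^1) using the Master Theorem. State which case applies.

Master Theorem for T(n) = 117T(n/8) + O(n^1):

a = 117, b = 8, c = 1
log_b(a) = log_8(117) = 2.2901

Case 1: c = 1 < log_8(117) = 2.2901
T(n) = O(n^(log_8 117))

For T(n) = 117T(n/8) + O(n^1): log_8(117) = 2.2901. This is Case 1 of the Master Theorem (c < log_b(a), work dominated by leaves), giving O(n^(log_8 117)).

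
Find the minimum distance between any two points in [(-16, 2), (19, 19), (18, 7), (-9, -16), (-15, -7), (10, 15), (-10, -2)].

Computing all pairwise distances among 7 points:

d((-16, 2), (19, 19)) = 38.9102
d((-16, 2), (18, 7)) = 34.3657
d((-16, 2), (-9, -16)) = 19.3132
d((-16, 2), (-15, -7)) = 9.0554
d((-16, 2), (10, 15)) = 29.0689
d((-16, 2), (-10, -2)) = 7.2111
d((19, 19), (18, 7)) = 12.0416
d((19, 19), (-9, -16)) = 44.8219
d((19, 19), (-15, -7)) = 42.8019
d((19, 19), (10, 15)) = 9.8489
d((19, 19), (-10, -2)) = 35.805
d((18, 7), (-9, -16)) = 35.4683
d((18, 7), (-15, -7)) = 35.8469
d((18, 7), (10, 15)) = 11.3137
d((18, 7), (-10, -2)) = 29.4109
d((-9, -16), (-15, -7)) = 10.8167
d((-9, -16), (10, 15)) = 36.3593
d((-9, -16), (-10, -2)) = 14.0357
d((-15, -7), (10, 15)) = 33.3017
d((-15, -7), (-10, -2)) = 7.0711 <-- minimum
d((10, 15), (-10, -2)) = 26.2488

Closest pair: (-15, -7) and (-10, -2) with distance 7.0711

The closest pair is (-15, -7) and (-10, -2) with Euclidean distance 7.0711. For 7 points, brute-force pairwise comparison is shown above. For large n, the divide-and-conquer algorithm (sort by x, recurse on halves, check the dividing strip) achieves O(n log n).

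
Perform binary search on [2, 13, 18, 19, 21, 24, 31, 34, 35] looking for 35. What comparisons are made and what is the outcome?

Binary search for 35 in [2, 13, 18, 19, 21, 24, 31, 34, 35]:

lo=0, hi=8, mid=4, arr[mid]=21 -> 21 < 35, search right half
lo=5, hi=8, mid=6, arr[mid]=31 -> 31 < 35, search right half
lo=7, hi=8, mid=7, arr[mid]=34 -> 34 < 35, search right half
lo=8, hi=8, mid=8, arr[mid]=35 -> Found target at index 8!

Binary search finds 35 at index 8 after 4 comparisons. The search repeatedly halves the search space by comparing with the middle element.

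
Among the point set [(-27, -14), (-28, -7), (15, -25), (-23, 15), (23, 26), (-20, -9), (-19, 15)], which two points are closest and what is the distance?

Computing all pairwise distances among 7 points:

d((-27, -14), (-28, -7)) = 7.0711
d((-27, -14), (15, -25)) = 43.4166
d((-27, -14), (-23, 15)) = 29.2746
d((-27, -14), (23, 26)) = 64.0312
d((-27, -14), (-20, -9)) = 8.6023
d((-27, -14), (-19, 15)) = 30.0832
d((-28, -7), (15, -25)) = 46.6154
d((-28, -7), (-23, 15)) = 22.561
d((-28, -7), (23, 26)) = 60.7454
d((-28, -7), (-20, -9)) = 8.2462
d((-28, -7), (-19, 15)) = 23.7697
d((15, -25), (-23, 15)) = 55.1725
d((15, -25), (23, 26)) = 51.6236
d((15, -25), (-20, -9)) = 38.4838
d((15, -25), (-19, 15)) = 52.4976
d((-23, 15), (23, 26)) = 47.2969
d((-23, 15), (-20, -9)) = 24.1868
d((-23, 15), (-19, 15)) = 4.0 <-- minimum
d((23, 26), (-20, -9)) = 55.4437
d((23, 26), (-19, 15)) = 43.4166
d((-20, -9), (-19, 15)) = 24.0208

Closest pair: (-23, 15) and (-19, 15) with distance 4.0

The closest pair is (-23, 15) and (-19, 15) with Euclidean distance 4.0. For 7 points, brute-force pairwise comparison is shown above. For large n, the divide-and-conquer algorithm (sort by x, recurse on halves, check the dividing strip) achieves O(n log n).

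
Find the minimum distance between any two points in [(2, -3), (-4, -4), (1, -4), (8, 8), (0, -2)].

Computing all pairwise distances among 5 points:

d((2, -3), (-4, -4)) = 6.0828
d((2, -3), (1, -4)) = 1.4142 <-- minimum
d((2, -3), (8, 8)) = 12.53
d((2, -3), (0, -2)) = 2.2361
d((-4, -4), (1, -4)) = 5.0
d((-4, -4), (8, 8)) = 16.9706
d((-4, -4), (0, -2)) = 4.4721
d((1, -4), (8, 8)) = 13.8924
d((1, -4), (0, -2)) = 2.2361
d((8, 8), (0, -2)) = 12.8062

Closest pair: (2, -3) and (1, -4) with distance 1.4142

The closest pair is (2, -3) and (1, -4) with Euclidean distance 1.4142. For 5 points, brute-force pairwise comparison is shown above. For large n, the divide-and-conquer algorithm (sort by x, recurse on halves, check the dividing strip) achieves O(n log n).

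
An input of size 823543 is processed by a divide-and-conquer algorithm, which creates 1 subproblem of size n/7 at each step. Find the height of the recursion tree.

For divide and conquer with division factor 7:

Problem sizes at each level:
Level 0: 823543
Level 1: 117649
Level 2: 16807
Level 3: 2401
Level 4: 343
Level 5: 49
Level 6: 7
Level 7: 1

The root is level 0 and the size-1 base case is level 7 (the tree spans levels 0 through 7, i.e. 8 levels counting the root), so the depth is the number of divisions: log_7(823543) = 7

The recursion tree depth is log_7(823543) = 7. At each level, the problem size is divided by 7, so it takes 7 divisions to reduce to a base case of size 1. The algorithm makes 1 recursive call at each level.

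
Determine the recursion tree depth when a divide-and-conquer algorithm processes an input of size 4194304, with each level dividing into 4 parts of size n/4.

For divide and conquer with division factor 4:

Problem sizes at each level:
Level 0: 4194304
Level 1: 1048576
Level 2: 262144
Level 3: 65536
Level 4: 16384
Level 5: 4096
Level 6: 1024
Level 7: 256
Level 8: 64
Level 9: 16
Level 10: 4
Level 11: 1

The root is level 0 and the size-1 base case is level 11 (the tree spans levels 0 through 11, i.e. 12 levels counting the root), so the depth is the number of divisions: log_4(4194304) = 11

The recursion tree depth is log_4(4194304) = 11. At each level, the problem size is divided by 4, so it takes 11 divisions to reduce to a base case of size 1. The algorithm makes 4 recursive calls at each level.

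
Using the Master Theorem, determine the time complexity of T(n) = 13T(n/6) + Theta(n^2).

Master Theorem for T(n) = 13T(n/6) + O(n^2):

a = 13, b = 6, c = 2
log_b(a) = log_6(13) = 1.4315

Case 3: c = 2 > log_6(13) = 1.4315
T(n) = O(n^2) = O(n^2)

For T(n) = 13T(n/6) + O(n^2): log_6(13) = 1.4315. This is Case 3 of the Master Theorem (c > log_b(a), work dominated by root), giving O(n^2).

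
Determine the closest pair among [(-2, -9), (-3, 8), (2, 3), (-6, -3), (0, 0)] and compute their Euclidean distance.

Computing all pairwise distances among 5 points:

d((-2, -9), (-3, 8)) = 17.0294
d((-2, -9), (2, 3)) = 12.6491
d((-2, -9), (-6, -3)) = 7.2111
d((-2, -9), (0, 0)) = 9.2195
d((-3, 8), (2, 3)) = 7.0711
d((-3, 8), (-6, -3)) = 11.4018
d((-3, 8), (0, 0)) = 8.544
d((2, 3), (-6, -3)) = 10.0
d((2, 3), (0, 0)) = 3.6056 <-- minimum
d((-6, -3), (0, 0)) = 6.7082

Closest pair: (2, 3) and (0, 0) with distance 3.6056

The closest pair is (2, 3) and (0, 0) with Euclidean distance 3.6056. For 5 points, brute-force pairwise comparison is shown above. For large n, the divide-and-conquer algorithm (sort by x, recurse on halves, check the dividing strip) achieves O(n log n).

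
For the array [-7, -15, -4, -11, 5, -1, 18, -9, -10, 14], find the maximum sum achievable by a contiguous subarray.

Using Kadane's algorithm on [-7, -15, -4, -11, 5, -1, 18, -9, -10, 14]:

Scanning through the array:
Position 1 (value -15): max_ending_here = -15, max_so_far = -7
Position 2 (value -4): max_ending_here = -4, max_so_far = -4
Position 3 (value -11): max_ending_here = -11, max_so_far = -4
Position 4 (value 5): max_ending_here = 5, max_so_far = 5
Position 5 (value -1): max_ending_here = 4, max_so_far = 5
Position 6 (value 18): max_ending_here = 22, max_so_far = 22
Position 7 (value -9): max_ending_here = 13, max_so_far = 22
Position 8 (value -10): max_ending_here = 3, max_so_far = 22
Position 9 (value 14): max_ending_here = 17, max_so_far = 22

Maximum subarray: [5, -1, 18]
Maximum sum: 22

The maximum subarray is [5, -1, 18] with sum 22. This subarray runs from index 4 to index 6.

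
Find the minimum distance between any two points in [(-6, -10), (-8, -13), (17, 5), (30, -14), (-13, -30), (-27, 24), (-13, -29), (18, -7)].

Computing all pairwise distances among 8 points:

d((-6, -10), (-8, -13)) = 3.6056
d((-6, -10), (17, 5)) = 27.4591
d((-6, -10), (30, -14)) = 36.2215
d((-6, -10), (-13, -30)) = 21.1896
d((-6, -10), (-27, 24)) = 39.9625
d((-6, -10), (-13, -29)) = 20.2485
d((-6, -10), (18, -7)) = 24.1868
d((-8, -13), (17, 5)) = 30.8058
d((-8, -13), (30, -14)) = 38.0132
d((-8, -13), (-13, -30)) = 17.72
d((-8, -13), (-27, 24)) = 41.5933
d((-8, -13), (-13, -29)) = 16.7631
d((-8, -13), (18, -7)) = 26.6833
d((17, 5), (30, -14)) = 23.0217
d((17, 5), (-13, -30)) = 46.0977
d((17, 5), (-27, 24)) = 47.927
d((17, 5), (-13, -29)) = 45.3431
d((17, 5), (18, -7)) = 12.0416
d((30, -14), (-13, -30)) = 45.8803
d((30, -14), (-27, 24)) = 68.5055
d((30, -14), (-13, -29)) = 45.5412
d((30, -14), (18, -7)) = 13.8924
d((-13, -30), (-27, 24)) = 55.7853
d((-13, -30), (-13, -29)) = 1.0 <-- minimum
d((-13, -30), (18, -7)) = 38.6005
d((-27, 24), (-13, -29)) = 54.8179
d((-27, 24), (18, -7)) = 54.6443
d((-13, -29), (18, -7)) = 38.0132

Closest pair: (-13, -30) and (-13, -29) with distance 1.0

The closest pair is (-13, -30) and (-13, -29) with Euclidean distance 1.0. For 8 points, brute-force pairwise comparison is shown above. For large n, the divide-and-conquer algorithm (sort by x, recurse on halves, check the dividing strip) achieves O(n log n).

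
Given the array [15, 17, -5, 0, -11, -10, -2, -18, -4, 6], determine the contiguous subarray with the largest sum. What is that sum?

Using Kadane's algorithm on [15, 17, -5, 0, -11, -10, -2, -18, -4, 6]:

Scanning through the array:
Position 1 (value 17): max_ending_here = 32, max_so_far = 32
Position 2 (value -5): max_ending_here = 27, max_so_far = 32
Position 3 (value 0): max_ending_here = 27, max_so_far = 32
Position 4 (value -11): max_ending_here = 16, max_so_far = 32
Position 5 (value -10): max_ending_here = 6, max_so_far = 32
Position 6 (value -2): max_ending_here = 4, max_so_far = 32
Position 7 (value -18): max_ending_here = -14, max_so_far = 32
Position 8 (value -4): max_ending_here = -4, max_so_far = 32
Position 9 (value 6): max_ending_here = 6, max_so_far = 32

Maximum subarray: [15, 17]
Maximum sum: 32

The maximum subarray is [15, 17] with sum 32. This subarray runs from index 0 to index 1.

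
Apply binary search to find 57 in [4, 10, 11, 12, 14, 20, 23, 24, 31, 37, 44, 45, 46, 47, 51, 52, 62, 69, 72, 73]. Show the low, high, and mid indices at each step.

Binary search for 57 in [4, 10, 11, 12, 14, 20, 23, 24, 31, 37, 44, 45, 46, 47, 51, 52, 62, 69, 72, 73]:

lo=0, hi=19, mid=9, arr[mid]=37 -> 37 < 57, search right half
lo=10, hi=19, mid=14, arr[mid]=51 -> 51 < 57, search right half
lo=15, hi=19, mid=17, arr[mid]=69 -> 69 > 57, search left half
lo=15, hi=16, mid=15, arr[mid]=52 -> 52 < 57, search right half
lo=16, hi=16, mid=16, arr[mid]=62 -> 62 > 57, search left half
lo=16 > hi=15, target 57 not found

Binary search determines that 57 is not in the array after 5 comparisons. The search space was exhausted without finding the target.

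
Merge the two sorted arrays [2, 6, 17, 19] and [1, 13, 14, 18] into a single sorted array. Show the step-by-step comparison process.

Merging process:

Compare 2 vs 1: take 1 from right. Merged: [1]
Compare 2 vs 13: take 2 from left. Merged: [1, 2]
Compare 6 vs 13: take 6 from left. Merged: [1, 2, 6]
Compare 17 vs 13: take 13 from right. Merged: [1, 2, 6, 13]
Compare 17 vs 14: take 14 from right. Merged: [1, 2, 6, 13, 14]
Compare 17 vs 18: take 17 from left. Merged: [1, 2, 6, 13, 14, 17]
Compare 19 vs 18: take 18 from right. Merged: [1, 2, 6, 13, 14, 17, 18]
Append remaining from left: [19]. Merged: [1, 2, 6, 13, 14, 17, 18, 19]

Final merged array: [1, 2, 6, 13, 14, 17, 18, 19]
Total comparisons: 7

The merged array is [1, 2, 6, 13, 14, 17, 18, 19], requiring 7 comparisons. The merge step runs in O(n) time where n is the total number of elements.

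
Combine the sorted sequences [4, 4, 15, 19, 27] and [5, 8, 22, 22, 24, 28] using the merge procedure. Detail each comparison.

Merging process:

Compare 4 vs 5: take 4 from left. Merged: [4]
Compare 4 vs 5: take 4 from left. Merged: [4, 4]
Compare 15 vs 5: take 5 from right. Merged: [4, 4, 5]
Compare 15 vs 8: take 8 from right. Merged: [4, 4, 5, 8]
Compare 15 vs 22: take 15 from left. Merged: [4, 4, 5, 8, 15]
Compare 19 vs 22: take 19 from left. Merged: [4, 4, 5, 8, 15, 19]
Compare 27 vs 22: take 22 from right. Merged: [4, 4, 5, 8, 15, 19, 22]
Compare 27 vs 22: take 22 from right. Merged: [4, 4, 5, 8, 15, 19, 22, 22]
Compare 27 vs 24: take 24 from right. Merged: [4, 4, 5, 8, 15, 19, 22, 22, 24]
Compare 27 vs 28: take 27 from left. Merged: [4, 4, 5, 8, 15, 19, 22, 22, 24, 27]
Append remaining from right: [28]. Merged: [4, 4, 5, 8, 15, 19, 22, 22, 24, 27, 28]

Final merged array: [4, 4, 5, 8, 15, 19, 22, 22, 24, 27, 28]
Total comparisons: 10

The merged array is [4, 4, 5, 8, 15, 19, 22, 22, 24, 27, 28], requiring 10 comparisons. The merge step runs in O(n) time where n is the total number of elements.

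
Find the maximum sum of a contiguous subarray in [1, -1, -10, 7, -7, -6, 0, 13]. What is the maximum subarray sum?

Using Kadane's algorithm on [1, -1, -10, 7, -7, -6, 0, 13]:

Scanning through the array:
Position 1 (value -1): max_ending_here = 0, max_so_far = 1
Position 2 (value -10): max_ending_here = -10, max_so_far = 1
Position 3 (value 7): max_ending_here = 7, max_so_far = 7
Position 4 (value -7): max_ending_here = 0, max_so_far = 7
Position 5 (value -6): max_ending_here = -6, max_so_far = 7
Position 6 (value 0): max_ending_here = 0, max_so_far = 7
Position 7 (value 13): max_ending_here = 13, max_so_far = 13

Maximum subarray: [0, 13]
Maximum sum: 13

The maximum subarray is [0, 13] with sum 13. This subarray runs from index 6 to index 7.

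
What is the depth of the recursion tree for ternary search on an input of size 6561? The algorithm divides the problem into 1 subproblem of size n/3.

For divide and conquer with division factor 3:

Problem sizes at each level:
Level 0: 6561
Level 1: 2187
Level 2: 729
Level 3: 243
Level 4: 81
Level 5: 27
Level 6: 9
Level 7: 3
Level 8: 1

The root is level 0 and the size-1 base case is level 8 (the tree spans levels 0 through 8, i.e. 9 levels counting the root), so the depth is the number of divisions: log_3(6561) = 8

The recursion tree depth is log_3(6561) = 8. At each level, the problem size is divided by 3, so it takes 8 divisions to reduce to a base case of size 1. The algorithm makes 1 recursive call at each level.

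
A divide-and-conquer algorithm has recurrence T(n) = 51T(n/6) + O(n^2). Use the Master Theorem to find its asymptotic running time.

Master Theorem for T(n) = 51T(n/6) + O(n^2):

a = 51, b = 6, c = 2
log_b(a) = log_6(51) = 2.1944

Case 1: c = 2 < log_6(51) = 2.1944
T(n) = O(n^(log_6 51))

For T(n) = 51T(n/6) + O(n^2): log_6(51) = 2.1944. This is Case 1 of the Master Theorem (c < log_b(a), work dominated by leaves), giving O(n^(log_6 51)).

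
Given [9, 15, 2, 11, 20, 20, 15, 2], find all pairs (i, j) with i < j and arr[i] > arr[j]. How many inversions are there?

Finding inversions in [9, 15, 2, 11, 20, 20, 15, 2]:

(0, 2): arr[0]=9 > arr[2]=2
(0, 7): arr[0]=9 > arr[7]=2
(1, 2): arr[1]=15 > arr[2]=2
(1, 3): arr[1]=15 > arr[3]=11
(1, 7): arr[1]=15 > arr[7]=2
(3, 7): arr[3]=11 > arr[7]=2
(4, 6): arr[4]=20 > arr[6]=15
(4, 7): arr[4]=20 > arr[7]=2
(5, 6): arr[5]=20 > arr[6]=15
(5, 7): arr[5]=20 > arr[7]=2
(6, 7): arr[6]=15 > arr[7]=2

Total inversions: 11

The array has 11 inversion(s): (0,2), (0,7), (1,2), (1,3), (1,7), (3,7), (4,6), (4,7), (5,6), (5,7), (6,7). Each pair (i,j) satisfies i < j and arr[i] > arr[j].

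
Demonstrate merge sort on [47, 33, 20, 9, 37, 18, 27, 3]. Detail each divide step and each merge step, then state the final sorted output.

Merge sort trace:

Split: [47, 33, 20, 9, 37, 18, 27, 3] -> [47, 33, 20, 9] and [37, 18, 27, 3]
  Split: [47, 33, 20, 9] -> [47, 33] and [20, 9]
    Split: [47, 33] -> [47] and [33]
    Merge: [47] + [33] -> [33, 47]
    Split: [20, 9] -> [20] and [9]
    Merge: [20] + [9] -> [9, 20]
  Merge: [33, 47] + [9, 20] -> [9, 20, 33, 47]
  Split: [37, 18, 27, 3] -> [37, 18] and [27, 3]
    Split: [37, 18] -> [37] and [18]
    Merge: [37] + [18] -> [18, 37]
    Split: [27, 3] -> [27] and [3]
    Merge: [27] + [3] -> [3, 27]
  Merge: [18, 37] + [3, 27] -> [3, 18, 27, 37]
Merge: [9, 20, 33, 47] + [3, 18, 27, 37] -> [3, 9, 18, 20, 27, 33, 37, 47]

Final sorted array: [3, 9, 18, 20, 27, 33, 37, 47]

The merge sort proceeds by recursively splitting the array and merging sorted halves.
After all merges, the sorted array is [3, 9, 18, 20, 27, 33, 37, 47].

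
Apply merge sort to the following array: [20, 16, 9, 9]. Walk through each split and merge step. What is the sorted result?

Merge sort trace:

Split: [20, 16, 9, 9] -> [20, 16] and [9, 9]
  Split: [20, 16] -> [20] and [16]
  Merge: [20] + [16] -> [16, 20]
  Split: [9, 9] -> [9] and [9]
  Merge: [9] + [9] -> [9, 9]
Merge: [16, 20] + [9, 9] -> [9, 9, 16, 20]

Final sorted array: [9, 9, 16, 20]

The merge sort proceeds by recursively splitting the array and merging sorted halves.
After all merges, the sorted array is [9, 9, 16, 20].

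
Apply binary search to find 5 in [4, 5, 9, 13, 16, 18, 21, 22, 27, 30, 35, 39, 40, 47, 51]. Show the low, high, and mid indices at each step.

Binary search for 5 in [4, 5, 9, 13, 16, 18, 21, 22, 27, 30, 35, 39, 40, 47, 51]:

lo=0, hi=14, mid=7, arr[mid]=22 -> 22 > 5, search left half
lo=0, hi=6, mid=3, arr[mid]=13 -> 13 > 5, search left half
lo=0, hi=2, mid=1, arr[mid]=5 -> Found target at index 1!

Binary search finds 5 at index 1 after 3 comparisons. The search repeatedly halves the search space by comparing with the middle element.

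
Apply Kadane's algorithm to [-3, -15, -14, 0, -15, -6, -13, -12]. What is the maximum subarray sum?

Using Kadane's algorithm on [-3, -15, -14, 0, -15, -6, -13, -12]:

Scanning through the array:
Position 1 (value -15): max_ending_here = -15, max_so_far = -3
Position 2 (value -14): max_ending_here = -14, max_so_far = -3
Position 3 (value 0): max_ending_here = 0, max_so_far = 0
Position 4 (value -15): max_ending_here = -15, max_so_far = 0
Position 5 (value -6): max_ending_here = -6, max_so_far = 0
Position 6 (value -13): max_ending_here = -13, max_so_far = 0
Position 7 (value -12): max_ending_here = -12, max_so_far = 0

Maximum subarray: [0]
Maximum sum: 0

The maximum subarray is [0] with sum 0. This subarray runs from index 3 to index 3.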